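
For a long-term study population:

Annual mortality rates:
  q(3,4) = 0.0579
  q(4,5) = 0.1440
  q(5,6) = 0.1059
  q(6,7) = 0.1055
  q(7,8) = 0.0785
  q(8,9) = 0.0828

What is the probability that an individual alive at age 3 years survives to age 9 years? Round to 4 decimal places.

Survival from 3 to 9 is the product of surviving each interval: (1 − 0.0579) × (1 − 0.1440) × (1 − 0.1059) × (1 − 0.1055) × (1 − 0.0785) × (1 − 0.0828).
= 0.9421 × 0.8560 × 0.8941 × 0.8945 × 0.9215 × 0.9172 = 0.545126.

0.5451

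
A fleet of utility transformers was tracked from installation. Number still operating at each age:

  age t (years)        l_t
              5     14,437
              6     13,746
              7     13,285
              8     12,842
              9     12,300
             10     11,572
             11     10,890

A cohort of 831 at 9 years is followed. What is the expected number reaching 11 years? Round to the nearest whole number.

736

The relevant probability is 10,890/12,300 = 0.885366.
Expected number = 831 × 0.885366 = 736.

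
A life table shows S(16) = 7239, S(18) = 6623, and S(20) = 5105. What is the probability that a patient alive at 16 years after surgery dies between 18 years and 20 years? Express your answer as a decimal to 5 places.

0.20970

This is the probability of reaching 18 but not 20, conditional on being alive at 16: (S(18) − S(20)) / S(16).
= (6623 − 5105) / 7239 = 1518 / 7239 = 0.209697.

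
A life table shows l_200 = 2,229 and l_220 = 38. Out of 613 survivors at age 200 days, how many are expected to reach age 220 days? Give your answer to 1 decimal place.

The relevant probability is 38/2,229 = 0.017048.
Expected number = 613 × 0.017048 = 10.5.

10.5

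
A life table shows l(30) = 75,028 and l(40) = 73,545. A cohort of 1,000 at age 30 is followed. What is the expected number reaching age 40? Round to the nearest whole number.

The relevant probability is 73,545/75,028 = 0.980234.
Expected number = 1,000 × 0.980234 = 980.

980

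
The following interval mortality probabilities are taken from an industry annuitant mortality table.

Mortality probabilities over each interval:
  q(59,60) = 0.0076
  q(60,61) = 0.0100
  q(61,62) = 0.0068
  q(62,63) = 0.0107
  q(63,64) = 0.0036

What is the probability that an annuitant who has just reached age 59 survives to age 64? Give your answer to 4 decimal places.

0.9619

Survival from 59 to 64 is the product of surviving each interval: (1 − 0.0076) × (1 − 0.0100) × (1 − 0.0068) × (1 − 0.0107) × (1 − 0.0036).
= 0.9924 × 0.9900 × 0.9932 × 0.9893 × 0.9964 = 0.961879.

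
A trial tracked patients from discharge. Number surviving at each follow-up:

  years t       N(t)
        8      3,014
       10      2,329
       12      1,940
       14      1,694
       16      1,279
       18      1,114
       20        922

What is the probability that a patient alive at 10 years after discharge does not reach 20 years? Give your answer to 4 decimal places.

P(die before 20 | alive at 10) = 1 − N(20)/N(10) = 1 − 922/2,329 = (1,407)/2,329 = 0.604122.

0.6041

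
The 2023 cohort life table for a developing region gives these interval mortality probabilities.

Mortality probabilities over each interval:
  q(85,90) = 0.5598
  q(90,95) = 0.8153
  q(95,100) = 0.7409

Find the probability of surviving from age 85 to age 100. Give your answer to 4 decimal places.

P(survive 85→100) = (1 − 0.5598) × (1 − 0.8153) × (1 − 0.7409).
= 0.4402 × 0.1847 × 0.2591 = 0.021066.

0.0211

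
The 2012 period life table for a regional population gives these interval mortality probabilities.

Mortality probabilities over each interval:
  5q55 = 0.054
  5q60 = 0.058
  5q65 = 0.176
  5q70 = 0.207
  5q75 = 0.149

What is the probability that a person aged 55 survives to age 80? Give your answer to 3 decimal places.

0.496

The overall survival probability is (1 − 0.054) × (1 − 0.058) × (1 − 0.176) × (1 − 0.207) × (1 − 0.149).
= 0.946 × 0.942 × 0.824 × 0.793 × 0.851 = 0.495532.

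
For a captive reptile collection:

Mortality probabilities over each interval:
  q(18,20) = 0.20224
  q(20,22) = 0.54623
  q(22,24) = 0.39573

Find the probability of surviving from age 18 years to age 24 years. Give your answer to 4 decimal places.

0.2187

Chaining the interval survival probabilities: (1 − 0.20224) × (1 − 0.54623) × (1 − 0.39573).
= 0.79776 × 0.45377 × 0.60427 = 0.218745.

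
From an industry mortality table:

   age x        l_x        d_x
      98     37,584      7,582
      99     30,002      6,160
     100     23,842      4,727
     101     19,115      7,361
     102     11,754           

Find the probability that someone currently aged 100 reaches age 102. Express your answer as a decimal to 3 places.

0.493

We want 2p100 = l_102/l_100.
The conditional survival probability is l_102/l_100 = 11,754/23,842 = 0.492996.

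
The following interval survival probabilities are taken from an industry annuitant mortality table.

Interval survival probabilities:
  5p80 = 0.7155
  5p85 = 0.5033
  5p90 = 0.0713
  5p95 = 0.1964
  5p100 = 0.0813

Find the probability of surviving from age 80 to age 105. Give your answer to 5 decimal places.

0.00041

The overall survival probability is 0.7155 × 0.5033 × 0.0713 × 0.1964 × 0.0813.
= 0.000410.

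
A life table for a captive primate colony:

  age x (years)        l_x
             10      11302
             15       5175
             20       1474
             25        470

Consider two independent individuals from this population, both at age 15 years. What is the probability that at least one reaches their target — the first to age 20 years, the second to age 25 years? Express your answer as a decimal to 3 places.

0.350

p₁ = l_20/l_15 = 1474/5175 = 0.284831; p₂ = l_25/l_15 = 470/5175 = 0.090821.
P(at least one) = 1 − (1−p₁)(1−p₂) = 1 − 0.715169 × 0.909179 = 0.349783.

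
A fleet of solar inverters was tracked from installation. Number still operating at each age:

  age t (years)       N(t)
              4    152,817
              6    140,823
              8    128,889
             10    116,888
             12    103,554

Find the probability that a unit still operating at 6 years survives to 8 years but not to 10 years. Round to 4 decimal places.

This is the probability of reaching 8 but not 10, conditional on being operational at 6: (N(8) − N(10)) / N(6).
= (128,889 − 116,888) / 140,823 = 12,001 / 140,823 = 0.085220.

0.0852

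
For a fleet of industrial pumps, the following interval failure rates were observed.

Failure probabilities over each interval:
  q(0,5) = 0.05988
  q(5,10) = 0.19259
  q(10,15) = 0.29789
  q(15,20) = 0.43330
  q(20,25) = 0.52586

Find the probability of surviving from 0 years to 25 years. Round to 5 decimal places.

Chaining the interval survival probabilities: (1 − 0.05988) × (1 − 0.19259) × (1 − 0.29789) × (1 − 0.43330) × (1 − 0.52586).
= 0.94012 × 0.80741 × 0.70211 × 0.56670 × 0.47414 = 0.143200.

0.14320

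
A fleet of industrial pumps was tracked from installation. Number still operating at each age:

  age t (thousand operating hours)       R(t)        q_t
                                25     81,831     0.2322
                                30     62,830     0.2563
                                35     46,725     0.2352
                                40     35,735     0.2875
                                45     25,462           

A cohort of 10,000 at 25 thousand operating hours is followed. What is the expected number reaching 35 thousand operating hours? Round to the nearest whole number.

The relevant probability is 46,725/81,831 = 0.570994.
Expected number = 10,000 × 0.570994 = 5710.

5710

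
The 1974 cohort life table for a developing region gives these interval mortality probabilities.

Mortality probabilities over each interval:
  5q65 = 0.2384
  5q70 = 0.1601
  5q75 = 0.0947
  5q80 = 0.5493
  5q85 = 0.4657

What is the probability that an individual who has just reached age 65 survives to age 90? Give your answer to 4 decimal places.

0.1395

25p65 = (1 − 0.2384) × (1 − 0.1601) × (1 − 0.0947) × (1 − 0.5493) × (1 − 0.4657).
= 0.7616 × 0.8399 × 0.9053 × 0.4507 × 0.5343 = 0.139450.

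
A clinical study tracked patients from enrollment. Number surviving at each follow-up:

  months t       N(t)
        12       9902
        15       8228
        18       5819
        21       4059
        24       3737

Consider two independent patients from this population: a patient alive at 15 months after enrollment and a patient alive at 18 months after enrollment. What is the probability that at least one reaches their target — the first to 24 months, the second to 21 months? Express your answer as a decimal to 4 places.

0.8349

p₁ = N(24)/N(15) = 3737/8228 = 0.454181; p₂ = N(21)/N(18) = 4059/5819 = 0.697543.
P(at least one) = 1 − (1−p₁)(1−p₂) = 1 − 0.545819 × 0.302457 = 0.834913.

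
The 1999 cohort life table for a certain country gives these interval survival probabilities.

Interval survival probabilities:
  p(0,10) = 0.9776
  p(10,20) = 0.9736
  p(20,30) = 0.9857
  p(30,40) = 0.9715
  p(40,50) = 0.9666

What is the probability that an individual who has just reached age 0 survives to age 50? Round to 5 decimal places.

0.88100

Survival from 0 to 50 is the product of surviving each interval: 0.9776 × 0.9736 × 0.9857 × 0.9715 × 0.9666.
= 0.881000.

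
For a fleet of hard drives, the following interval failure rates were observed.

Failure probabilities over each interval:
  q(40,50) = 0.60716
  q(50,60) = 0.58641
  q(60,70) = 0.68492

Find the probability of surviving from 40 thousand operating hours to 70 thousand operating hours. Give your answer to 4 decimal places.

0.0512

Chaining the interval survival probabilities: (1 − 0.60716) × (1 − 0.58641) × (1 − 0.68492).
= 0.39284 × 0.41359 × 0.31508 = 0.051193.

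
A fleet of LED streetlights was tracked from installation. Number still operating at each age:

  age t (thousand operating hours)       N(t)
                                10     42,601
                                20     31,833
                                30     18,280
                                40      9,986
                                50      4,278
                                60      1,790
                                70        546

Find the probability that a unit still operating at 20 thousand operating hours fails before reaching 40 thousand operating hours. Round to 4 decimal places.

0.6863

P(fail before 40 | operational at 20) = 1 − N(40)/N(20) = 1 − 9,986/31,833 = (21,847)/31,833 = 0.686300.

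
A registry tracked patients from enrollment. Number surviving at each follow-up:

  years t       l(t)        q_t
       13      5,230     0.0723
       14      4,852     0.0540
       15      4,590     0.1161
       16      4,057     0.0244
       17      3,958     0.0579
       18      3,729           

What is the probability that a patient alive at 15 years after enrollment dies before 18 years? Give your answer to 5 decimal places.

0.18758

P(die before 18 | alive at 15) = 1 − l(18)/l(15) = 1 − 3,729/4,590 = (861)/4,590 = 0.187582.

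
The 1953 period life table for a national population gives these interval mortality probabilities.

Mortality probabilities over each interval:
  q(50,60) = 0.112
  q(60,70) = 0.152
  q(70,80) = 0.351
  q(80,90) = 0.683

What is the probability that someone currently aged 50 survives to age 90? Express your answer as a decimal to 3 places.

0.155

Survival from 50 to 90 is the product of surviving each interval: (1 − 0.112) × (1 − 0.152) × (1 − 0.351) × (1 − 0.683).
= 0.888 × 0.848 × 0.649 × 0.317 = 0.154922.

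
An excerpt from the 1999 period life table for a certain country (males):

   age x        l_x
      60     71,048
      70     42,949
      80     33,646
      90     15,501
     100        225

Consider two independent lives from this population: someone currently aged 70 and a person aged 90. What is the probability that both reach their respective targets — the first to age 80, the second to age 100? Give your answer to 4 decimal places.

0.0114

p₁ = l_80/l_70 = 33,646/42,949 = 0.783394; p₂ = l_100/l_90 = 225/15,501 = 0.014515.
P(both) = p₁ × p₂ = 0.783394 × 0.014515 = 0.011371.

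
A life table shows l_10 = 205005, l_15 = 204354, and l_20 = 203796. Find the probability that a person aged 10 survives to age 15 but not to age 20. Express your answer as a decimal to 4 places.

0.0027

This is the probability of reaching 15 but not 20, conditional on being alive at 10: (l_15 − l_20) / l_10.
= (204354 − 203796) / 205005 = 558 / 205005 = 0.002722.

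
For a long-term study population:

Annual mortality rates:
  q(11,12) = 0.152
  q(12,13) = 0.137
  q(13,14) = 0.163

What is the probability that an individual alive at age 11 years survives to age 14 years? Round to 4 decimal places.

Survival from 11 to 14 is the product of surviving each interval: (1 − 0.152) × (1 − 0.137) × (1 − 0.163).
= 0.848 × 0.863 × 0.837 = 0.612537.

0.6125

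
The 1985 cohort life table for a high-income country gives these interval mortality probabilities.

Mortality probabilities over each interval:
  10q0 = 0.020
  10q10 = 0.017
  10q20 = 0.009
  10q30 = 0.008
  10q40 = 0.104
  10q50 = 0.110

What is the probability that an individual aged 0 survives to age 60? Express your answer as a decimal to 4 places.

Chaining the interval survival probabilities: (1 − 0.020) × (1 − 0.017) × (1 − 0.009) × (1 − 0.008) × (1 − 0.104) × (1 − 0.110).
= 0.980 × 0.983 × 0.991 × 0.992 × 0.896 × 0.890 = 0.755202.

0.7552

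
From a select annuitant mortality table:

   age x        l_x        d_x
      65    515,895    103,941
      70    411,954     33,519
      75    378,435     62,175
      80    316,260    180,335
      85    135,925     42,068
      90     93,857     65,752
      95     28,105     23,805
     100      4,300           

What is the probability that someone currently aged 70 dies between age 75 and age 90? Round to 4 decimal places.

0.6908

We want 5|15q70 = (l_75 − l_90)/l_70.
This is the probability of reaching 75 but not 90, conditional on being alive at 70: (l_75 − l_90) / l_70.
= (378,435 − 93,857) / 411,954 = 284,578 / 411,954 = 0.690800.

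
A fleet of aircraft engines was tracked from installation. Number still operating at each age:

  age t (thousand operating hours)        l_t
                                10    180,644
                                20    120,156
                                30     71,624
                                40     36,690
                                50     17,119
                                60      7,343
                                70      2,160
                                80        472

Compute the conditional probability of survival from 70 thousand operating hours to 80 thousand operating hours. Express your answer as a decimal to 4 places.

0.2185

The conditional survival probability is l_80/l_70 = 472/2,160 = 0.218519.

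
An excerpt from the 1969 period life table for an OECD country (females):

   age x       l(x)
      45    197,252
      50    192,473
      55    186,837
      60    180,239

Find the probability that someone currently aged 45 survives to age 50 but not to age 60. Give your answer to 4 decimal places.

This is the probability of reaching 50 but not 60, conditional on being alive at 45: (l(50) − l(60)) / l(45).
= (192,473 − 180,239) / 197,252 = 12,234 / 197,252 = 0.062022.

0.0620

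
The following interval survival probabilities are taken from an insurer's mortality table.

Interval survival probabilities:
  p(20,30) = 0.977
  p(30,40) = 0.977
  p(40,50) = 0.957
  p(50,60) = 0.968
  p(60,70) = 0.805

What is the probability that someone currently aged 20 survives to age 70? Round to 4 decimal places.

0.7118

Chaining the interval survival probabilities: 0.977 × 0.977 × 0.957 × 0.968 × 0.805.
= 0.711823.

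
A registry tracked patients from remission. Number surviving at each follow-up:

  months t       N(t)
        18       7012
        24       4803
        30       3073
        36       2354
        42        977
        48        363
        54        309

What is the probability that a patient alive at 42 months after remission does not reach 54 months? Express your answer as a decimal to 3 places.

P(die before 54 | alive at 42) = 1 − N(54)/N(42) = 1 − 309/977 = (668)/977 = 0.683726.

0.684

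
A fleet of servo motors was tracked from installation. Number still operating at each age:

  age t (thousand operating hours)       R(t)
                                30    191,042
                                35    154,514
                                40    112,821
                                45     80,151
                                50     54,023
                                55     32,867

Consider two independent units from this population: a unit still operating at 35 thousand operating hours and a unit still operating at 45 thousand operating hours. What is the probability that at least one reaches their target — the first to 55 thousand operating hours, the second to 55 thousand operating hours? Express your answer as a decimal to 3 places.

p₁ = R(55)/R(35) = 32,867/154,514 = 0.212712; p₂ = R(55)/R(45) = 32,867/80,151 = 0.410064.
P(at least one) = 1 − (1−p₁)(1−p₂) = 1 − 0.787288 × 0.589936 = 0.535550.

0.536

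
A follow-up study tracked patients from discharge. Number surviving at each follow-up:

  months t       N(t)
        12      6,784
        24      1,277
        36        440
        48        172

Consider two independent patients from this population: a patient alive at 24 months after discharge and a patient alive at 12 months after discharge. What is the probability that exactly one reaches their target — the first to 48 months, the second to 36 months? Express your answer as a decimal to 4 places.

0.1821

p₁ = N(48)/N(24) = 172/1,277 = 0.134691; p₂ = N(36)/N(12) = 440/6,784 = 0.064858.
P(exactly one) = p₁(1−p₂) + (1−p₁)p₂ = 0.125955 + 0.056122 = 0.182077.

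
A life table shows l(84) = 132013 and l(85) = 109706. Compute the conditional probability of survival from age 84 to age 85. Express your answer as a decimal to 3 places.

0.831

The conditional survival probability is l(85)/l(84) = 109706/132013 = 0.831024.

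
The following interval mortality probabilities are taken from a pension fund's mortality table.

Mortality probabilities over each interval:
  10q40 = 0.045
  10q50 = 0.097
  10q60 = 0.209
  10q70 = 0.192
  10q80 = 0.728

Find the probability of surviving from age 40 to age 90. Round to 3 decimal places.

0.150

Chaining the interval survival probabilities: (1 − 0.045) × (1 − 0.097) × (1 − 0.209) × (1 − 0.192) × (1 − 0.728).
= 0.955 × 0.903 × 0.791 × 0.808 × 0.272 = 0.149916.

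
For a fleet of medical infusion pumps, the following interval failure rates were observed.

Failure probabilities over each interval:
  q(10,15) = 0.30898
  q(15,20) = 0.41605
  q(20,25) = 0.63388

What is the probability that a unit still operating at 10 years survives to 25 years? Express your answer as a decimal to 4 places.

0.1477

The overall survival probability is (1 − 0.30898) × (1 − 0.41605) × (1 − 0.63388).
= 0.69102 × 0.58395 × 0.36612 = 0.147737.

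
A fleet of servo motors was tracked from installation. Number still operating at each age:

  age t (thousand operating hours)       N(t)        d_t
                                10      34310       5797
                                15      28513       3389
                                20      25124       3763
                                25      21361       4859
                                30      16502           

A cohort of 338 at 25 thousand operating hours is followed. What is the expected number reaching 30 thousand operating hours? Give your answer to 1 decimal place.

261.1

The relevant probability is 16502/21361 = 0.772529.
Expected number = 338 × 0.772529 = 261.1.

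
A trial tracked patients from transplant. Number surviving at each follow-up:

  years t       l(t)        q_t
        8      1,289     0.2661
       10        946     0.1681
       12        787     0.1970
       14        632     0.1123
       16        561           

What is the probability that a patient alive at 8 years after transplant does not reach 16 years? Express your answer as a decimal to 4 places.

0.5648

P(die before 16 | alive at 8) = 1 − l(16)/l(8) = 1 − 561/1,289 = (728)/1,289 = 0.564779.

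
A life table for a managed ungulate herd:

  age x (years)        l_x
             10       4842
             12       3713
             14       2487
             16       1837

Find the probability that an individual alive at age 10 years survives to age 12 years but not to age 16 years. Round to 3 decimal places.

This is the probability of reaching 12 but not 16, conditional on being alive at 10: (l_12 − l_16) / l_10.
= (3713 − 1837) / 4842 = 1876 / 4842 = 0.387443.

0.387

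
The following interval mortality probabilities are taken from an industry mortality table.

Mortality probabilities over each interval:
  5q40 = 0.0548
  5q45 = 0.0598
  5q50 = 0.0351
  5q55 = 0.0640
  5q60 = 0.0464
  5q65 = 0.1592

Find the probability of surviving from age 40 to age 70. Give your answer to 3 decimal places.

0.644

30p40 = (1 − 0.0548) × (1 − 0.0598) × (1 − 0.0351) × (1 − 0.0640) × (1 − 0.0464) × (1 − 0.1592).
= 0.9452 × 0.9402 × 0.9649 × 0.9360 × 0.9536 × 0.8408 = 0.643519.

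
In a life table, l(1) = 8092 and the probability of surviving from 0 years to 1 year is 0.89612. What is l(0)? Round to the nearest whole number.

9030

l(0) = l(1) / p = 8092 / 0.89612 = 9030.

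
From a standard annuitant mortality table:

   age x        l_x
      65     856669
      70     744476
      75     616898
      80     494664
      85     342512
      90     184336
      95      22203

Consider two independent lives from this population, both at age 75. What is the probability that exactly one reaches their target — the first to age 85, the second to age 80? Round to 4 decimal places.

p₁ = l_85/l_75 = 342512/616898 = 0.555217; p₂ = l_80/l_75 = 494664/616898 = 0.801857.
P(exactly one) = p₁(1−p₂) + (1−p₁)p₂ = 0.110012 + 0.356652 = 0.466665.

0.4667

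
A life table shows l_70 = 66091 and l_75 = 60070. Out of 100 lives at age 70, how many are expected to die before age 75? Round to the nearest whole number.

9

The relevant probability is 1 − 60070/66091 = 0.091102.
Expected number = 100 × 0.091102 = 9.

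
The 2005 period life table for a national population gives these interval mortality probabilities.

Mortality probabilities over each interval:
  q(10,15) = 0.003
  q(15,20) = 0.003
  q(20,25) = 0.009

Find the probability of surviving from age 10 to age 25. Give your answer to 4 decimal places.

Survival from 10 to 25 is the product of surviving each interval: (1 − 0.003) × (1 − 0.003) × (1 − 0.009).
= 0.997 × 0.997 × 0.991 = 0.985063.

0.9851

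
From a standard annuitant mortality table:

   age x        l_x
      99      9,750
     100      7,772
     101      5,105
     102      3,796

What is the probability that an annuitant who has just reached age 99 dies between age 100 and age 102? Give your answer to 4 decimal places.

We want 1|2q99 = (l_100 − l_102)/l_99.
This is the probability of reaching 100 but not 102, conditional on being alive at 99: (l_100 − l_102) / l_99.
= (7,772 − 3,796) / 9,750 = 3,976 / 9,750 = 0.407795.

0.4078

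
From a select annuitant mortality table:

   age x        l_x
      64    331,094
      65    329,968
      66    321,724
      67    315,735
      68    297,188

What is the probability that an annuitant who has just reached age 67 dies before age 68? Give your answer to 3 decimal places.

0.059

P(die before 68 | alive at 67) = 1 − l_68/l_67 = 1 − 297,188/315,735 = (18,547)/315,735 = 0.058742.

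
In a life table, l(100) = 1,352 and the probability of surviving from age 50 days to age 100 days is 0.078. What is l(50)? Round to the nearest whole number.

17333

l(50) = l(100) / p = 1,352 / 0.078 = 17333.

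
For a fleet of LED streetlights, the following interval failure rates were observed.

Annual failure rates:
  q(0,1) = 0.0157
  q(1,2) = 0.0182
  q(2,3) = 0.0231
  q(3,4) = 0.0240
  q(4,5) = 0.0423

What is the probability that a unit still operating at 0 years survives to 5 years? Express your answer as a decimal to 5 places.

The overall survival probability is (1 − 0.0157) × (1 − 0.0182) × (1 − 0.0231) × (1 − 0.0240) × (1 − 0.0423).
= 0.9843 × 0.9818 × 0.9769 × 0.9760 × 0.9577 = 0.882429.

0.88243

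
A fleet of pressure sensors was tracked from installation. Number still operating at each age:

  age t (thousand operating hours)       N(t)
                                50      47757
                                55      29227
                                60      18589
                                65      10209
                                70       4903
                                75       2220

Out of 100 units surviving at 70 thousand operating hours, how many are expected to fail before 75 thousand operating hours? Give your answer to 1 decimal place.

The relevant probability is 1 − 2220/4903 = 0.547216.
Expected number = 100 × 0.547216 = 54.7.

54.7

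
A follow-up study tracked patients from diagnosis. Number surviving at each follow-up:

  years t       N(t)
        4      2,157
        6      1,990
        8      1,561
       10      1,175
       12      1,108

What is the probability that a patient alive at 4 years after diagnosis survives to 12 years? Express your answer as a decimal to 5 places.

The conditional survival probability is N(12)/N(4) = 1,108/2,157 = 0.513676.

0.51368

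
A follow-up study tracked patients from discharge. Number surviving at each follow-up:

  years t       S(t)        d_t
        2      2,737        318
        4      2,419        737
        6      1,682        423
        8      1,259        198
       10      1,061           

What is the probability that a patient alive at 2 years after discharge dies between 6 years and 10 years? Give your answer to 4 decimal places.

This is the probability of reaching 6 but not 10, conditional on being alive at 2: (S(6) − S(10)) / S(2).
= (1,682 − 1,061) / 2,737 = 621 / 2,737 = 0.226891.

0.2269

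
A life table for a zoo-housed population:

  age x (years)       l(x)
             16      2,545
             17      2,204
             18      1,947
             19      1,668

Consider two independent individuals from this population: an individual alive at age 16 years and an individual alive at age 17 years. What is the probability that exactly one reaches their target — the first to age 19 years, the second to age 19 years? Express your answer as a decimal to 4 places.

0.4202

p₁ = l(19)/l(16) = 1,668/2,545 = 0.655403; p₂ = l(19)/l(17) = 1,668/2,204 = 0.756806.
P(exactly one) = p₁(1−p₂) + (1−p₁)p₂ = 0.159390 + 0.260793 = 0.420183.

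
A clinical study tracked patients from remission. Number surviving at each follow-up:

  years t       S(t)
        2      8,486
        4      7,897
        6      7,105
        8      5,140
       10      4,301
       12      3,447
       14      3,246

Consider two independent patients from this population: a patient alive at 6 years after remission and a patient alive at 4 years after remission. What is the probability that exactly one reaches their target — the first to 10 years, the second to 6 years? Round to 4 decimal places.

0.4158

p₁ = S(10)/S(6) = 4,301/7,105 = 0.605348; p₂ = S(6)/S(4) = 7,105/7,897 = 0.899709.
P(exactly one) = p₁(1−p₂) + (1−p₁)p₂ = 0.060711 + 0.355072 = 0.415783.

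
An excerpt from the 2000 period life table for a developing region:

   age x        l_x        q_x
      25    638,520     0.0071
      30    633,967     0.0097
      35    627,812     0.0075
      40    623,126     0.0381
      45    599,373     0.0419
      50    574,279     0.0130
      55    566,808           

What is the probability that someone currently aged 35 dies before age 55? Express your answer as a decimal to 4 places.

P(die before 55 | alive at 35) = 1 − l_55/l_35 = 1 − 566,808/627,812 = (61,004)/627,812 = 0.097169.

0.0972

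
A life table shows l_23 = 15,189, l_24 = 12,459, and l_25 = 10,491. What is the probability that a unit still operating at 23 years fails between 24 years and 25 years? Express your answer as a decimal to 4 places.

0.1296

This is the probability of reaching 24 but not 25, conditional on being operational at 23: (l_24 − l_25) / l_23.
= (12,459 − 10,491) / 15,189 = 1,968 / 15,189 = 0.129567.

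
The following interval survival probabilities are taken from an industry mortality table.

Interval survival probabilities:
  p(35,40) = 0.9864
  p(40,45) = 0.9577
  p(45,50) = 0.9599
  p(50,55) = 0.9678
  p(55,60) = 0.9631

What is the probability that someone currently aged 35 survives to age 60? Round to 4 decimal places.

Survival from 35 to 60 is the product of surviving each interval: 0.9864 × 0.9577 × 0.9599 × 0.9678 × 0.9631.
= 0.845212.

0.8452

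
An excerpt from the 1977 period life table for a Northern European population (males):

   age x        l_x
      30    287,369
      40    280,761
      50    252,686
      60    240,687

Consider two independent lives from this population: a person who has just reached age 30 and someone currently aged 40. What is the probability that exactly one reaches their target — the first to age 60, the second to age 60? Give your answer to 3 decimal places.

p₁ = l_60/l_30 = 240,687/287,369 = 0.837554; p₂ = l_60/l_40 = 240,687/280,761 = 0.857267.
P(exactly one) = p₁(1−p₂) + (1−p₁)p₂ = 0.119547 + 0.139260 = 0.258806.

0.259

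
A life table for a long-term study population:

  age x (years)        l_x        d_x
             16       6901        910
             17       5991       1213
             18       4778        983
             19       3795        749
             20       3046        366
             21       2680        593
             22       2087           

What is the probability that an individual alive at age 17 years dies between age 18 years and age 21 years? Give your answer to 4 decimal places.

This is the probability of reaching 18 but not 21, conditional on being alive at 17: (l_18 − l_21) / l_17.
= (4778 − 2680) / 5991 = 2098 / 5991 = 0.350192.

0.3502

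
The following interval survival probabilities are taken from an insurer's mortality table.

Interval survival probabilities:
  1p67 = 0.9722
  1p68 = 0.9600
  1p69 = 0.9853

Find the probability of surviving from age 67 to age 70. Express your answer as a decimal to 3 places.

0.920

Chaining the interval survival probabilities: 0.9722 × 0.9600 × 0.9853.
= 0.919592.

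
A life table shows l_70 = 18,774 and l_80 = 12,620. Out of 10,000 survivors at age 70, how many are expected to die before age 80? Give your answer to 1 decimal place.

3277.9

The relevant probability is 1 − 12,620/18,774 = 0.327794.
Expected number = 10,000 × 0.327794 = 3277.9.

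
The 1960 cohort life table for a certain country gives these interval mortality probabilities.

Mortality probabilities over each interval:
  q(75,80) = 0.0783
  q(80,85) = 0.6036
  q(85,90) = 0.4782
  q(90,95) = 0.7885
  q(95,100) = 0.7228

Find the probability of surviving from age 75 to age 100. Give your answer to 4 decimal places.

0.0112

Survival from 75 to 100 is the product of surviving each interval: (1 − 0.0783) × (1 − 0.6036) × (1 − 0.4782) × (1 − 0.7885) × (1 − 0.7228).
= 0.9217 × 0.3964 × 0.5218 × 0.2115 × 0.2772 = 0.011177.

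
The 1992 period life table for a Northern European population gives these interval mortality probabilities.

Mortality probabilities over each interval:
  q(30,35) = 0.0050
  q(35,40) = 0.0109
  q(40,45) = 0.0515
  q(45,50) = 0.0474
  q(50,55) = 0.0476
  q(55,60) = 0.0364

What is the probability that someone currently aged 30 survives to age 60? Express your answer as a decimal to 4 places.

Survival from 30 to 60 is the product of surviving each interval: (1 − 0.0050) × (1 − 0.0109) × (1 − 0.0515) × (1 − 0.0474) × (1 − 0.0476) × (1 − 0.0364).
= 0.9950 × 0.9891 × 0.9485 × 0.9526 × 0.9524 × 0.9636 = 0.816070.

0.8161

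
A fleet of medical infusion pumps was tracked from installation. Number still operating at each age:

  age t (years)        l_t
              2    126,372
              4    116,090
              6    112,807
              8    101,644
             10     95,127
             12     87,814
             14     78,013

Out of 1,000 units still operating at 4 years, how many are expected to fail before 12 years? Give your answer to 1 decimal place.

The relevant probability is 1 − 87,814/116,090 = 0.243570.
Expected number = 1,000 × 0.243570 = 243.6.

243.6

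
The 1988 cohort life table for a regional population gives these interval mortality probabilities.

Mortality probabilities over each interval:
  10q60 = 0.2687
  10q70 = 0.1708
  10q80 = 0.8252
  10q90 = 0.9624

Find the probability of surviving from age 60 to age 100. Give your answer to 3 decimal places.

40p60 = (1 − 0.2687) × (1 − 0.1708) × (1 − 0.8252) × (1 − 0.9624).
= 0.7313 × 0.8292 × 0.1748 × 0.0376 = 0.003986.

0.004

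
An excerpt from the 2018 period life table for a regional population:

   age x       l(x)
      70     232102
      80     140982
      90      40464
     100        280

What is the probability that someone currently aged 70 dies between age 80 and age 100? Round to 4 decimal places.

0.6062

This is the probability of reaching 80 but not 100, conditional on being alive at 70: (l(80) − l(100)) / l(70).
= (140982 − 280) / 232102 = 140702 / 232102 = 0.606208.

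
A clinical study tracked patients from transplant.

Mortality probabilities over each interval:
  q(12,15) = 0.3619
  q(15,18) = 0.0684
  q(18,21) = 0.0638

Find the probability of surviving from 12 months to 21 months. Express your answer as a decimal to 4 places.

The overall survival probability is (1 − 0.3619) × (1 − 0.0684) × (1 − 0.0638).
= 0.6381 × 0.9316 × 0.9362 = 0.556528.

0.5565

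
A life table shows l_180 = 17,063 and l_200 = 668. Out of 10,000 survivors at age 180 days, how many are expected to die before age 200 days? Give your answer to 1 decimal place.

The relevant probability is 1 − 668/17,063 = 0.960851.
Expected number = 10,000 × 0.960851 = 9608.5.

9608.5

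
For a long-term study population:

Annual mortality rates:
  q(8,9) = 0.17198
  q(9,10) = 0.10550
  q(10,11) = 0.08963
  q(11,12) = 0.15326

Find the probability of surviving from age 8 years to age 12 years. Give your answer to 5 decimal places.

The overall survival probability is (1 − 0.17198) × (1 − 0.10550) × (1 − 0.08963) × (1 − 0.15326).
= 0.82802 × 0.89450 × 0.91037 × 0.84674 = 0.570938.

0.57094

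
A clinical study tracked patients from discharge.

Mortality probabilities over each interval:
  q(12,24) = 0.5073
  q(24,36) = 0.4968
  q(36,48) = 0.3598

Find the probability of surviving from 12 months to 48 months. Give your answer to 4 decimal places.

P(survive 12→48) = (1 − 0.5073) × (1 − 0.4968) × (1 − 0.3598).
= 0.4927 × 0.5032 × 0.6402 = 0.158723.

0.1587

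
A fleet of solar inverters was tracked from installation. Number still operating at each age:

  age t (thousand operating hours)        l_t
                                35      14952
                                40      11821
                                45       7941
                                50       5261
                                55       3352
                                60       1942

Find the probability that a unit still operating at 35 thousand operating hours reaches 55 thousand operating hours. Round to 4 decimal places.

0.2242

The conditional survival probability is l_55/l_35 = 3352/14952 = 0.224184.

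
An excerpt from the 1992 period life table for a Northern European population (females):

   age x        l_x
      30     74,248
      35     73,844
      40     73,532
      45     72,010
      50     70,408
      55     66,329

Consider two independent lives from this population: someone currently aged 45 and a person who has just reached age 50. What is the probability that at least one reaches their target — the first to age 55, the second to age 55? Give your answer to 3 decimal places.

p₁ = l_55/l_45 = 66,329/72,010 = 0.921108; p₂ = l_55/l_50 = 66,329/70,408 = 0.942066.
P(at least one) = 1 − (1−p₁)(1−p₂) = 1 − 0.078892 × 0.057934 = 0.995429.

0.995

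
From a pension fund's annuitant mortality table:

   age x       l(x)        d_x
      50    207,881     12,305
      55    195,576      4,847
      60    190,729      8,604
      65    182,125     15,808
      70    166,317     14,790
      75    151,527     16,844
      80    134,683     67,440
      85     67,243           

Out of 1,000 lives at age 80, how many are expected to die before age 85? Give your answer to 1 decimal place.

The relevant probability is 1 − 67,243/134,683 = 0.500731.
Expected number = 1,000 × 0.500731 = 500.7.

500.7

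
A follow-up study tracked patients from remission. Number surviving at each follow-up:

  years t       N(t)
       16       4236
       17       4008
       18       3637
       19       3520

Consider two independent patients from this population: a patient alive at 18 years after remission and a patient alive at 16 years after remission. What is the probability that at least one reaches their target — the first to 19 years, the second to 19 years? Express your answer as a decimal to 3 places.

0.995

p₁ = N(19)/N(18) = 3520/3637 = 0.967831; p₂ = N(19)/N(16) = 3520/4236 = 0.830973.
P(at least one) = 1 − (1−p₁)(1−p₂) = 1 − 0.032169 × 0.169027 = 0.994563.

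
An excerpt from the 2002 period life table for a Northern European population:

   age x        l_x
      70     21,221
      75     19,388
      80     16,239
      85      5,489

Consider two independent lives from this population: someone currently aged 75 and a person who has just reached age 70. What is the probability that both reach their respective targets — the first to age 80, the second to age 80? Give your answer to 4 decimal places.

0.6409

p₁ = l_80/l_75 = 16,239/19,388 = 0.837580; p₂ = l_80/l_70 = 16,239/21,221 = 0.765233.
P(both) = p₁ × p₂ = 0.837580 × 0.765233 = 0.640944.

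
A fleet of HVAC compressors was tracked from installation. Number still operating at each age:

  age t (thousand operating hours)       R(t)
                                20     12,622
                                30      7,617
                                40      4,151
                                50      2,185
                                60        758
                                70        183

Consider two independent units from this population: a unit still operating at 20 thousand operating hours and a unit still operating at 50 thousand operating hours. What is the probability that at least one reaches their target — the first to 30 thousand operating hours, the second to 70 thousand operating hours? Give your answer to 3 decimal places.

0.637

p₁ = R(30)/R(20) = 7,617/12,622 = 0.603470; p₂ = R(70)/R(50) = 183/2,185 = 0.083753.
P(at least one) = 1 − (1−p₁)(1−p₂) = 1 − 0.396530 × 0.916247 = 0.636681.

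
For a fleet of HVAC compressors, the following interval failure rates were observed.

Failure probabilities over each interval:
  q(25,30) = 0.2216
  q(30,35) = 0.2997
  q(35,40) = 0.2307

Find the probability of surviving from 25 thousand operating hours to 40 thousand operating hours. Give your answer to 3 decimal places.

P(survive 25→40) = (1 − 0.2216) × (1 − 0.2997) × (1 − 0.2307).
= 0.7784 × 0.7003 × 0.7693 = 0.419356.

0.419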